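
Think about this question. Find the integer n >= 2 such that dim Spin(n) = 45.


dim Spin(n) = dim so(n) = n(n-1)/2.
Solve n(n-1)/2 = 45, i.e. n^2 - n - 90 = 0.
Discriminant = 1 + 8*45 = 361
n = (1 + sqrt(361))/2 = (1 + 19)/2 = 10


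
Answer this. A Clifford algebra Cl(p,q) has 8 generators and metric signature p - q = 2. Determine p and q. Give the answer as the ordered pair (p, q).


We need p + q = 8 and p - q = 2.
Adding: 2p = 8 + 2 = 10, so p = 5.
Then q = 8 - 5 = 3.
(p, q) = (5, 3)


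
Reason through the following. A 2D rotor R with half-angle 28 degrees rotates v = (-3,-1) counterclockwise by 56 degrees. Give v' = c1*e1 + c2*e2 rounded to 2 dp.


Rotor R = cos(28deg) - sin(28deg)*e12
Rotation angle theta = 2 * 28 = 56 degrees
v' = R*v*~R rotates v by theta.
cos(56deg) = 0.5592, sin(56deg) = 0.8290
v'_1 = -3*cos(56deg) - (-1)*sin(56deg)
= -3*0.5592 - (-1)*0.8290
= -0.85
v'_2 = -3*sin(56deg) + (-1)*cos(56deg)
= -3*0.8290 + (-1)*0.5592
= -3.05
v' = -0.85*e1 - 3.05*e2


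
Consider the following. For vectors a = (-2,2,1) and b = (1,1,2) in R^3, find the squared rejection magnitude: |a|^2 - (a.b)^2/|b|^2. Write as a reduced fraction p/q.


|a|^2 = (-2)^2 + 2^2 + 1^2 = 9
|b|^2 = 1^2 + 1^2 + 2^2 = 6
a . b = (-2)*1 + 2*1 + 1*2 = 2
(a.b)^2 = 2^2 = 4
|rej|^2 = 9 - 4/6
= (54 - 4)/6
= 50/6
In lowest terms: 25/3


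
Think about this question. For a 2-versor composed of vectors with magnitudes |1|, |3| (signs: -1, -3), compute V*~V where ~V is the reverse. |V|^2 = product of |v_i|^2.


Each vector v_i has |v_i|^2 = s_i^2
Squared scales: (-1)^2 = 1, (-3)^2 = 9
|V|^2 = 1 * 9
= 9


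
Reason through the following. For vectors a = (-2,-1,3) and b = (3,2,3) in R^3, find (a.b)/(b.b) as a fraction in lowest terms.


Projection coefficient = (a . b) / (b . b)
a . b = (-2)*3 + (-1)*2 + 3*3
= -6 + (-2) + 9 = 1
b . b = 3^2 + 2^2 + 3^2
= 9 + 4 + 9 = 22
Coefficient = 1/22
In lowest terms: 1/22


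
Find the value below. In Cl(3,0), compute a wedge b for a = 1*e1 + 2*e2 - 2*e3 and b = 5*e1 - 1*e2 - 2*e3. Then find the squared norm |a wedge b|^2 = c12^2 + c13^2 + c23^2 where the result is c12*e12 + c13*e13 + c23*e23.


a wedge b = (a1*b2 - a2*b1)*e12 + (a1*b3 - a3*b1)*e13 + (a2*b3 - a3*b2)*e23
e12 coeff: 1*(-1) - 2*5 = -1 - 10 = -11
e13 coeff: 1*(-2) - (-2)*5 = -2 - (-10) = 8
e23 coeff: 2*(-2) - (-2)*(-1) = -4 - 2 = -6
|a wedge b|^2 = (-11)^2 + 8^2 + (-6)^2
= 121 + 64 + 36
= 221


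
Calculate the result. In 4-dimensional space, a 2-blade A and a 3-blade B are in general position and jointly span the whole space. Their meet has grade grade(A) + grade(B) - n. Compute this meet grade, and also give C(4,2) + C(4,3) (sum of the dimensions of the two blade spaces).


Meet grade = grade(A) + grade(B) - n
= 2 + 3 - 4 = 1
C(4,2) = 6
C(4,3) = 4
dim_A + dim_B = 6 + 4 = 10


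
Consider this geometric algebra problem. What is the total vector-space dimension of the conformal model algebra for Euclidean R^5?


The conformal model of R^5 uses Cl(6,1): the 5 Euclidean generators plus two extra orthogonal generators e+ (e+^2 = +1) and e- (e-^2 = -1), from which the null vectors e0, einf are built.
Number of generators m = 5 + 2 = 7.
dim Cl(p,q) = 2^m = 2^7 = 128


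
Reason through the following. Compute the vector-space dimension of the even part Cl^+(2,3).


Even subalgebra dimension = 2^(n-1)
n = 2 + 3 = 5
2^(5 - 1) = 2^4 = 16
Verification: sum of C(5,k) for even k = 1 + 10 + 5 = 16
Result = 16


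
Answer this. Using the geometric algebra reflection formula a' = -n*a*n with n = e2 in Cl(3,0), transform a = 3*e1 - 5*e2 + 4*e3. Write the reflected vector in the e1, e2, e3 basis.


Reflection formula: a' = -n*a*n, with n = e2 (unit vector, n^2 = 1).
For reflection through hyperplane perp to e2:
The component along e2 flips sign, others stay.
a = (3, -5, 4)
a' = (3, 5, 4)
a' = 3*e1 + 5*e2 + 4*e3


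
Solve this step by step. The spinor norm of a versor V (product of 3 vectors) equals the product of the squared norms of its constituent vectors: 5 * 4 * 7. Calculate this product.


Spinor norm N(V) = |v1|^2 * |v2|^2 * ... * |v3|^2
= 5 * 4 * 7
Running product: 5, 20, 140
N(V) = 140


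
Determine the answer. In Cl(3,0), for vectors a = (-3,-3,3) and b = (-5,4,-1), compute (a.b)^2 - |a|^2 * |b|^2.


a . b = (-3)*(-5) + (-3)*4 + 3*(-1)
= 15 + (-12) + (-3) = 0
|a|^2 = (-3)^2 + (-3)^2 + 3^2 = 27
|b|^2 = (-5)^2 + 4^2 + (-1)^2 = 42
(a.b)^2 = 0^2 = 0
|a|^2 * |b|^2 = 27 * 42 = 1134
Result = 0 - 1134 = -1134


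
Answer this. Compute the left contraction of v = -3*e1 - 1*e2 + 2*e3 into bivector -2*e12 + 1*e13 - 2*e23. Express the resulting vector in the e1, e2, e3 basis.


Left contraction v _| B = <vB>_1 (grade-1 part of the geometric product vB).
Using e1_|e12 = e2, e2_|e12 = -e1, e1_|e13 = e3, e3_|e13 = -e1, e2_|e23 = e3, e3_|e23 = -e2:
e1 coeff: -v2*b12 - v3*b13 = -(-1)*(-2) - (2)*(1) = -4
e2 coeff: v1*b12 - v3*b23 = (-3)*(-2) - (2)*(-2) = 10
e3 coeff: v1*b13 + v2*b23 = (-3)*(1) + (-1)*(-2) = -1
v _| B = -4*e1 + 10*e2 - 1*e3


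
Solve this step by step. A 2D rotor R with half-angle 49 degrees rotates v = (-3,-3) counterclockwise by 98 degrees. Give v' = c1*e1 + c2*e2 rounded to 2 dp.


Rotor R = cos(49deg) - sin(49deg)*e12
Rotation angle theta = 2 * 49 = 98 degrees
v' = R*v*~R rotates v by theta.
cos(98deg) = -0.1392, sin(98deg) = 0.9903
v'_1 = -3*cos(98deg) - (-3)*sin(98deg)
= -3*(-0.1392) - (-3)*0.9903
= 3.39
v'_2 = -3*sin(98deg) + (-3)*cos(98deg)
= -3*0.9903 + (-3)*(-0.1392)
= -2.55
v' = 3.39*e1 - 2.55*e2


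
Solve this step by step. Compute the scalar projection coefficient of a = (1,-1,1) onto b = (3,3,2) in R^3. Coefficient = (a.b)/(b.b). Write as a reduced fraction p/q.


Projection coefficient = (a . b) / (b . b)
a . b = 1*3 + (-1)*3 + 1*2
= 3 + (-3) + 2 = 2
b . b = 3^2 + 3^2 + 2^2
= 9 + 9 + 4 = 22
Coefficient = 2/22
In lowest terms: 1/11


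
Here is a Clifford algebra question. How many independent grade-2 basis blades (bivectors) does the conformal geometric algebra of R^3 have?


The conformal model of R^3 uses Cl(4,1) with m = 3 + 2 = 5 generators.
Number of grade-2 blades = C(m, 2) = C(5, 2)
= 5*4/2 = 10


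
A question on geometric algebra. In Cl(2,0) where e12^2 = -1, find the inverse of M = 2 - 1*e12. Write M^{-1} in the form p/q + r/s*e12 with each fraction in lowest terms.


M = 2 - 1*e12, where e12^2 = -1.
Since M commutes with its reverse ~M = a - b*e12, M * ~M = a^2 - b^2*e12^2 = a^2 + b^2.
So M^{-1} = ~M / (a^2 + b^2) = (a - b*e12)/(a^2 + b^2).
a^2 + b^2 = 4 + 1 = 5
Scalar part = 2/5 = 2/5
Bivector coeff = 1/5 = 1/5
M^{-1} = 2/5 + 1/5*e12


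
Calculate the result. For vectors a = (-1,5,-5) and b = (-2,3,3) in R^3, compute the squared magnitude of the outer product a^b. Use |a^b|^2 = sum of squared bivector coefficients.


a wedge b = (a1*b2 - a2*b1)*e12 + (a1*b3 - a3*b1)*e13 + (a2*b3 - a3*b2)*e23
e12 coeff: (-1)*3 - 5*(-2) = -3 - (-10) = 7
e13 coeff: (-1)*3 - (-5)*(-2) = -3 - 10 = -13
e23 coeff: 5*3 - (-5)*3 = 15 - (-15) = 30
|a wedge b|^2 = 7^2 + (-13)^2 + 30^2
= 49 + 169 + 900
= 1118


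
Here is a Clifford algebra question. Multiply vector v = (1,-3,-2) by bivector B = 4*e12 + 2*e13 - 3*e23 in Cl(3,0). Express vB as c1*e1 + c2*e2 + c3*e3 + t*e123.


vB has grade-1 (vector) and grade-3 (trivector) parts: vB = (v _| B) + (v ^ B).
Vector part <vB>_1:
  e1: -v2*b12 - v3*b13 = -(-3)*(4) - (-2)*(2) = 16
  e2: v1*b12 - v3*b23 = (1)*(4) - (-2)*(-3) = -2
  e3: v1*b13 + v2*b23 = (1)*(2) + (-3)*(-3) = 11
Trivector part <vB>_3:
  e123: v1*b23 - v2*b13 + v3*b12 = (1)*(-3) - (-3)*(2) + (-2)*(4) = -5
vB = 16*e1 - 2*e2 + 11*e3 - 5*e123


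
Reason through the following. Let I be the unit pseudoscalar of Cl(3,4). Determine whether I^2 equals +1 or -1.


The pseudoscalar I = e1...e_n (product of all n generators) of Cl(p,q) satisfies I^2 = (-1)^(q + n(n-1)/2).
p = 3, q = 4, n = p + q = 7
n(n-1)/2 = 7 * 6 / 2 = 21
Exponent = q + n(n-1)/2 = 4 + 21 = 25
I^2 = (-1)^25 = -1


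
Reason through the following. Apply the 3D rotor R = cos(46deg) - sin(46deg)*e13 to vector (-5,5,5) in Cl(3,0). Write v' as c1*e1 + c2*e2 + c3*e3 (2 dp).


Rotor R = cos(46deg) - sin(46deg)*e13
Rotation angle theta = 2 * 46 = 92 degrees in the e13 plane (e1 -> e3).
The component perpendicular to the plane (e2) is invariant: v'_2 = v2 = 5.00
cos(92deg) = -0.0349, sin(92deg) = 0.9994
v'_1 = v1*cos(theta) - v3*sin(theta) = -5*(-0.0349) - 5*0.9994 = -4.82
v'_3 = v1*sin(theta) + v3*cos(theta) = -5*0.9994 + 5*(-0.0349) = -5.17
v' = -4.82*e1 + 5.00*e2 - 5.17*e3


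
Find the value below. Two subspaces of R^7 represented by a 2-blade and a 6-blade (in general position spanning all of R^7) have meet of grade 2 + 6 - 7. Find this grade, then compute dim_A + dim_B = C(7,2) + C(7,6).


Meet grade = grade(A) + grade(B) - n
= 2 + 6 - 7 = 1
C(7,2) = 21
C(7,6) = 7
dim_A + dim_B = 21 + 7 = 28


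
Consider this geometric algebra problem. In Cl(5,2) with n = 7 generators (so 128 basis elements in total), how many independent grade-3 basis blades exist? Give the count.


Number of grade-k basis blades in Cl(p,q) with n = p + q is C(n, k).
n = 5 + 2 = 7
C(7, 3) = 7! / (3! * 4!)
= 5040 / (6 * 24)
= 35


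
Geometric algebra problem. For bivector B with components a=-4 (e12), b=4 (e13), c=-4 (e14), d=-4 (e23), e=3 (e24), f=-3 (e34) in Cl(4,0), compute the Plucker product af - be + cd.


Plucker relation: af - be + cd
a*f = (-4)*(-3) = 12
b*e = 4*3 = 12
c*d = (-4)*(-4) = 16
af - be + cd = 12 - 12 + 16
= 16


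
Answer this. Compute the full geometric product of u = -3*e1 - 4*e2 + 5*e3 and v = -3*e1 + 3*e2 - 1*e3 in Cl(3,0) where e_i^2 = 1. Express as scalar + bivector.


In Cl(3,0): e_i^2 = 1, e_ie_j = -e_je_i for i != j.
Scalar part = u . v = (-3)*(-3) + (-4)*3 + 5*(-1)
= 9 + (-12) + (-5) = -8
e12 coeff = (-3)*3 - (-4)*(-3) = -9 - 12 = -21
e13 coeff = (-3)*(-1) - 5*(-3) = 3 - (-15) = 18
e23 coeff = (-4)*(-1) - 5*3 = 4 - 15 = -11
uv = -8 - 21*e12 + 18*e13 - 11*e23


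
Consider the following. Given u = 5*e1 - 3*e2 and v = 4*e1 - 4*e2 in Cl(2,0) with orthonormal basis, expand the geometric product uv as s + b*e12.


Expand: (5*e1 - 3*e2)(4*e1 - 4*e2)
= 5*4*e1e1 + 5*(-4)*e1e2 + (-3)*4*e2e1 + (-3)*(-4)*e2e2
Using e1^2 = e2^2 = 1, e2e1 = -e1e2:
Scalar part s = 5*4 + (-3)*(-4) = 20 + 12 = 32
Bivector part b = 5*(-4) - (-3)*4 = -20 - (-12) = -8
uv = 32 - 8*e12


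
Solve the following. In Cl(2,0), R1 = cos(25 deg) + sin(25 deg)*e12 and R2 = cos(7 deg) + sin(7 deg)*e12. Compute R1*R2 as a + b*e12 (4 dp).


Same-plane rotors commute and their half-angles add:
R1*R2 = cos(a1 + a2) + sin(a1 + a2)*e12.
a1 + a2 = 25 + 7 = 32 deg
cos(32 deg) = 0.8480
sin(32 deg) = 0.5299
R1*R2 = 0.8480 + 0.5299*e12


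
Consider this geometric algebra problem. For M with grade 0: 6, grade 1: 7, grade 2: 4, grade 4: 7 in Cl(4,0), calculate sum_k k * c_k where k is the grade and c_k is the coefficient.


Grade-weighted sum = sum of grade_k * coefficient_k
0*6 = 0
1*7 = 7
2*4 = 8
4*7 = 28
Total = 0 + 7 + 8 + 28 = 43


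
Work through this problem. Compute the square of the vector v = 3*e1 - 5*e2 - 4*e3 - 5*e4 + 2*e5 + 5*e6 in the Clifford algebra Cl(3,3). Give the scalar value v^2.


v^2 = sum of c_i^2 * e_i^2
Positive signature terms (e_i^2 = +1): 3^2 + (-5)^2 + (-4)^2 = 50
Negative signature terms (e_j^2 = -1): (-5)^2 + 2^2 + 5^2 = 54
v^2 = 50 - 54 = -4


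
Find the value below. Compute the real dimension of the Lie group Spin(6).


Spin(n) double-covers SO(n); both have Lie algebra so(n) of dimension n(n-1)/2.
n = 6
n(n-1) = 6 * 5 = 30
dim Spin(6) = 30/2 = 15


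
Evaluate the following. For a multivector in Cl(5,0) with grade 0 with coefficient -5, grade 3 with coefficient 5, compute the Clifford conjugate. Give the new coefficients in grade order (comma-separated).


Clifford conjugate sign for grade k: (-1)^(k(k+1)/2)
Grade 0: (-1)^(0*1/2) = (-1)^0 = 1, coeff -5 -> -5
Grade 3: (-1)^(3*4/2) = (-1)^6 = 1, coeff 5 -> 5
Conjugated coefficients: -5, 5


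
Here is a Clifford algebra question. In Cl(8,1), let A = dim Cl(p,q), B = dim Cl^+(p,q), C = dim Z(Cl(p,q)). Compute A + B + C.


n = 8 + 1 = 9
Total dim = 2^9 = 512
Even subalgebra dim = 2^8 = 256
n is odd, so center dim = 2
Sum = 512 + 256 + 2 = 770


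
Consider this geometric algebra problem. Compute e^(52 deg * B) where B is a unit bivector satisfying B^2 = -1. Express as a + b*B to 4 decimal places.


For a unit bivector B with B^2 = -1, the exponential series gives
e^(theta*B) = cos(theta) + sin(theta)*B (the GA analogue of Euler's formula).
theta = 52 degrees = 0.907571 rad
cos(52 deg) = 0.6157
sin(52 deg) = 0.7880
exp(theta*B) = 0.6157 + 0.7880*B


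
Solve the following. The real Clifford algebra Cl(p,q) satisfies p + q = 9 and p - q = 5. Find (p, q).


We need p + q = 9 and p - q = 5.
Adding: 2p = 9 + 5 = 14, so p = 7.
Then q = 9 - 7 = 2.
(p, q) = (7, 2)


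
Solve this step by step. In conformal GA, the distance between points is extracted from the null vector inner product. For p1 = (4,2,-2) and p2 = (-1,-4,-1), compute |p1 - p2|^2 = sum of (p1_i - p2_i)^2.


p1 - p2 = (5, 6, -1)
|p1 - p2|^2 = 5^2 + 6^2 + (-1)^2
= 25 + 36 + 1
= 62


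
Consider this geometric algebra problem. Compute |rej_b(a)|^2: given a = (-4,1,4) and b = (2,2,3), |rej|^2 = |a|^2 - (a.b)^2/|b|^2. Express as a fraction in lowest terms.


|a|^2 = (-4)^2 + 1^2 + 4^2 = 33
|b|^2 = 2^2 + 2^2 + 3^2 = 17
a . b = (-4)*2 + 1*2 + 4*3 = 6
(a.b)^2 = 6^2 = 36
|rej|^2 = 33 - 36/17
= (561 - 36)/17
= 525/17
In lowest terms: 525/17


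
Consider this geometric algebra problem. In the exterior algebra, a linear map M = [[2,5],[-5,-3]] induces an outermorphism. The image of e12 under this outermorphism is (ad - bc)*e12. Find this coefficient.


The outermorphism of a linear map f sends e1^e2 to f(e1)^f(e2).
f(e1) = 2*e1 - 5*e2
f(e2) = 5*e1 - 3*e2
f(e1) ^ f(e2) = (2*e1 - 5*e2) ^ (5*e1 - 3*e2)
= 2*(-3)*e12 + (-5)*5*e21
= (-6 - (-25))*e12
= 19*e12
Coefficient = 19


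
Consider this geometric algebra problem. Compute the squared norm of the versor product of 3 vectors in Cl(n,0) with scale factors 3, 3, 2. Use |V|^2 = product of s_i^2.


Each vector v_i has |v_i|^2 = s_i^2
Squared scales: 3^2 = 9, 3^2 = 9, 2^2 = 4
|V|^2 = 9 * 9 * 4
= 324


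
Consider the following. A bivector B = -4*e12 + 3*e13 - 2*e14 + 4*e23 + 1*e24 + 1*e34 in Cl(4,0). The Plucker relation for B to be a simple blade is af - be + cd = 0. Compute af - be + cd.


Plucker relation: af - be + cd
a*f = (-4)*1 = -4
b*e = 3*1 = 3
c*d = (-2)*4 = -8
af - be + cd = -4 - 3 + (-8)
= -15


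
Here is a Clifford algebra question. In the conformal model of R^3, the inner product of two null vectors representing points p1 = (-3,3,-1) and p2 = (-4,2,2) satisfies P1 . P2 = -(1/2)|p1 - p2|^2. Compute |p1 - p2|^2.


p1 - p2 = (1, 1, -3)
|p1 - p2|^2 = 1^2 + 1^2 + (-3)^2
= 1 + 1 + 9
= 11


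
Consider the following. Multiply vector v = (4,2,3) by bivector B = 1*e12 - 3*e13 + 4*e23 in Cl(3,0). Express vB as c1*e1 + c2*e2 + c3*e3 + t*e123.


vB has grade-1 (vector) and grade-3 (trivector) parts: vB = (v _| B) + (v ^ B).
Vector part <vB>_1:
  e1: -v2*b12 - v3*b13 = -(2)*(1) - (3)*(-3) = 7
  e2: v1*b12 - v3*b23 = (4)*(1) - (3)*(4) = -8
  e3: v1*b13 + v2*b23 = (4)*(-3) + (2)*(4) = -4
Trivector part <vB>_3:
  e123: v1*b23 - v2*b13 + v3*b12 = (4)*(4) - (2)*(-3) + (3)*(1) = 25
vB = 7*e1 - 8*e2 - 4*e3 + 25*e123


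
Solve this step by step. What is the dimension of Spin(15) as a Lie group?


Spin(n) double-covers SO(n); both have Lie algebra so(n) of dimension n(n-1)/2.
n = 15
n(n-1) = 15 * 14 = 210
dim Spin(15) = 210/2 = 105


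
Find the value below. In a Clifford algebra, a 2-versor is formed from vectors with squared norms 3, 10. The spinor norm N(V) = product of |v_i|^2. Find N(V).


Spinor norm N(V) = |v1|^2 * |v2|^2 * ... * |v2|^2
= 3 * 10
Running product: 3, 30
N(V) = 30


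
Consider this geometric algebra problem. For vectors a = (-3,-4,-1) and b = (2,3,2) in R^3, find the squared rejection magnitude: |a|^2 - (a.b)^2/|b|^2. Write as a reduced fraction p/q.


|a|^2 = (-3)^2 + (-4)^2 + (-1)^2 = 26
|b|^2 = 2^2 + 3^2 + 2^2 = 17
a . b = (-3)*2 + (-4)*3 + (-1)*2 = -20
(a.b)^2 = (-20)^2 = 400
|rej|^2 = 26 - 400/17
= (442 - 400)/17
= 42/17
In lowest terms: 42/17


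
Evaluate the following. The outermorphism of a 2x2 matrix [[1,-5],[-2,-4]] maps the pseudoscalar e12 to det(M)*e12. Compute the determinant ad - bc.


The outermorphism of a linear map f sends e1^e2 to f(e1)^f(e2).
f(e1) = 1*e1 - 2*e2
f(e2) = -5*e1 - 4*e2
f(e1) ^ f(e2) = (1*e1 - 2*e2) ^ (-5*e1 - 4*e2)
= 1*(-4)*e12 + (-2)*(-5)*e21
= (-4 - 10)*e12
= -14*e12
Coefficient = -14


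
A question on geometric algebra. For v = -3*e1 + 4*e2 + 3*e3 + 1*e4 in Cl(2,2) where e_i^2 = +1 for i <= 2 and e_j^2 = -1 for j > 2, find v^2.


v^2 = sum of c_i^2 * e_i^2
Positive signature terms (e_i^2 = +1): (-3)^2 + 4^2 = 25
Negative signature terms (e_j^2 = -1): 3^2 + 1^2 = 10
v^2 = 25 - 10 = 15


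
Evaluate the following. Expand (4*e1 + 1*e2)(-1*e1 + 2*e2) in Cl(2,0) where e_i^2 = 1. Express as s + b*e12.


Expand: (4*e1 + 1*e2)(-1*e1 + 2*e2)
= 4*(-1)*e1e1 + 4*2*e1e2 + 1*(-1)*e2e1 + 1*2*e2e2
Using e1^2 = e2^2 = 1, e2e1 = -e1e2:
Scalar part s = 4*(-1) + 1*2 = -4 + 2 = -2
Bivector part b = 4*2 - 1*(-1) = 8 - (-1) = 9
uv = -2 + 9*e12


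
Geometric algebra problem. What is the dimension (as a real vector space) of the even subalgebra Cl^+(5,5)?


Even subalgebra dimension = 2^(n-1)
n = 5 + 5 = 10
2^(10 - 1) = 2^9 = 512
Verification: sum of C(10,k) for even k = 1 + 45 + 210 + 210 + 45 + 1 = 512
Result = 512


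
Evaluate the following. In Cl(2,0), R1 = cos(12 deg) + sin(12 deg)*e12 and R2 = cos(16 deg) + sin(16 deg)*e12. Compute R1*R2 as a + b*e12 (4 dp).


Same-plane rotors commute and their half-angles add:
R1*R2 = cos(a1 + a2) + sin(a1 + a2)*e12.
a1 + a2 = 12 + 16 = 28 deg
cos(28 deg) = 0.8829
sin(28 deg) = 0.4695
R1*R2 = 0.8829 + 0.4695*e12


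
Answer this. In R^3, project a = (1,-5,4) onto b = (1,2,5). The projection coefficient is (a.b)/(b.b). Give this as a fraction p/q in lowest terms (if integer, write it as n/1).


Projection coefficient = (a . b) / (b . b)
a . b = 1*1 + (-5)*2 + 4*5
= 1 + (-10) + 20 = 11
b . b = 1^2 + 2^2 + 5^2
= 1 + 4 + 25 = 30
Coefficient = 11/30
In lowest terms: 11/30


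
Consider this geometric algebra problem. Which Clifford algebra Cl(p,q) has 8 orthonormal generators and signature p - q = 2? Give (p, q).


We need p + q = 8 and p - q = 2.
Adding: 2p = 8 + 2 = 10, so p = 5.
Then q = 8 - 5 = 3.
(p, q) = (5, 3)


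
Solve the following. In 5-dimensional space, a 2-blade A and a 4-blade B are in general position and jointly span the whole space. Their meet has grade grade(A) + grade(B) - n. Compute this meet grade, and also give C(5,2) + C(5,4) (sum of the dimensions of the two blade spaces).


Meet grade = grade(A) + grade(B) - n
= 2 + 4 - 5 = 1
C(5,2) = 10
C(5,4) = 5
dim_A + dim_B = 10 + 5 = 15


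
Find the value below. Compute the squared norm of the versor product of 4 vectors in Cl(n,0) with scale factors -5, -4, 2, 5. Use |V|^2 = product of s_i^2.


Each vector v_i has |v_i|^2 = s_i^2
Squared scales: (-5)^2 = 25, (-4)^2 = 16, 2^2 = 4, 5^2 = 25
|V|^2 = 25 * 16 * 4 * 25
= 40000


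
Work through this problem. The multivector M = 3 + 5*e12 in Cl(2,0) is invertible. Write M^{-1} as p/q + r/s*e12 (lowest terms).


M = 3 + 5*e12, where e12^2 = -1.
Since M commutes with its reverse ~M = a - b*e12, M * ~M = a^2 - b^2*e12^2 = a^2 + b^2.
So M^{-1} = ~M / (a^2 + b^2) = (a - b*e12)/(a^2 + b^2).
a^2 + b^2 = 9 + 25 = 34
Scalar part = 3/34 = 3/34
Bivector coeff = -5/34 = -5/34
M^{-1} = 3/34 - 5/34*e12


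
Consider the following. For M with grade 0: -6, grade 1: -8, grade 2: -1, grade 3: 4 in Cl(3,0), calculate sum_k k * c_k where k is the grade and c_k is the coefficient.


Grade-weighted sum = sum of grade_k * coefficient_k
0*(-6) = 0
1*(-8) = -8
2*(-1) = -2
3*4 = 12
Total = 0 + (-8) + (-2) + 12 = 2


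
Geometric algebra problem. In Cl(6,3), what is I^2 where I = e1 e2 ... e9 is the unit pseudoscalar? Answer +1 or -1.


The pseudoscalar I = e1...e_n (product of all n generators) of Cl(p,q) satisfies I^2 = (-1)^(q + n(n-1)/2).
p = 6, q = 3, n = p + q = 9
n(n-1)/2 = 9 * 8 / 2 = 36
Exponent = q + n(n-1)/2 = 3 + 36 = 39
I^2 = (-1)^39 = -1


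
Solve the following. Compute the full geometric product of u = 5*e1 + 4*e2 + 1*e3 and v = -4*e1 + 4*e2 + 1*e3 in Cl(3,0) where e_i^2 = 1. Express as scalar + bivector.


In Cl(3,0): e_i^2 = 1, e_ie_j = -e_je_i for i != j.
Scalar part = u . v = 5*(-4) + 4*4 + 1*1
= -20 + 16 + 1 = -3
e12 coeff = 5*4 - 4*(-4) = 20 - (-16) = 36
e13 coeff = 5*1 - 1*(-4) = 5 - (-4) = 9
e23 coeff = 4*1 - 1*4 = 4 - 4 = 0
uv = -3 + 36*e12 + 9*e13 + 0*e23


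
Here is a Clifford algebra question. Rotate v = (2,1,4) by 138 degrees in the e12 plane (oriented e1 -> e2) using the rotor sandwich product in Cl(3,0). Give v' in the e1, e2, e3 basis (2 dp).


Rotor R = cos(69deg) - sin(69deg)*e12
Rotation angle theta = 2 * 69 = 138 degrees in the e12 plane (e1 -> e2).
The component perpendicular to the plane (e3) is invariant: v'_3 = v3 = 4.00
cos(138deg) = -0.7431, sin(138deg) = 0.6691
v'_1 = v1*cos(theta) - v2*sin(theta) = 2*(-0.7431) - 1*0.6691 = -2.16
v'_2 = v1*sin(theta) + v2*cos(theta) = 2*0.6691 + 1*(-0.7431) = 0.60
v' = -2.16*e1 + 0.60*e2 + 4.00*e3


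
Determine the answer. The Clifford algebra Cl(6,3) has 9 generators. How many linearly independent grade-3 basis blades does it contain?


Number of grade-k basis blades in Cl(p,q) with n = p + q is C(n, k).
n = 6 + 3 = 9
C(9, 3) = 9! / (3! * 6!)
= 362880 / (6 * 720)
= 84


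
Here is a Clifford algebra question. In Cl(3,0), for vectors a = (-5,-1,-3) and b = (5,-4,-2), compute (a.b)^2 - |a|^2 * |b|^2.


a . b = (-5)*5 + (-1)*(-4) + (-3)*(-2)
= -25 + 4 + 6 = -15
|a|^2 = (-5)^2 + (-1)^2 + (-3)^2 = 35
|b|^2 = 5^2 + (-4)^2 + (-2)^2 = 45
(a.b)^2 = (-15)^2 = 225
|a|^2 * |b|^2 = 35 * 45 = 1575
Result = 225 - 1575 = -1350


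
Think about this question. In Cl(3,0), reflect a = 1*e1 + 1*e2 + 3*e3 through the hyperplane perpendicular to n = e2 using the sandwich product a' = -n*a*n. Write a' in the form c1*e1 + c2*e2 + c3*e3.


Reflection formula: a' = -n*a*n, with n = e2 (unit vector, n^2 = 1).
For reflection through hyperplane perp to e2:
The component along e2 flips sign, others stay.
a = (1, 1, 3)
a' = (1, -1, 3)
a' = 1*e1 - 1*e2 + 3*e3


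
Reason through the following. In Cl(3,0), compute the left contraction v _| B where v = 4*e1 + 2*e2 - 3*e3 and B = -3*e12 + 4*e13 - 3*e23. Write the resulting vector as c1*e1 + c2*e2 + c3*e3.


Left contraction v _| B = <vB>_1 (grade-1 part of the geometric product vB).
Using e1_|e12 = e2, e2_|e12 = -e1, e1_|e13 = e3, e3_|e13 = -e1, e2_|e23 = e3, e3_|e23 = -e2:
e1 coeff: -v2*b12 - v3*b13 = -(2)*(-3) - (-3)*(4) = 18
e2 coeff: v1*b12 - v3*b23 = (4)*(-3) - (-3)*(-3) = -21
e3 coeff: v1*b13 + v2*b23 = (4)*(4) + (2)*(-3) = 10
v _| B = 18*e1 - 21*e2 + 10*e3


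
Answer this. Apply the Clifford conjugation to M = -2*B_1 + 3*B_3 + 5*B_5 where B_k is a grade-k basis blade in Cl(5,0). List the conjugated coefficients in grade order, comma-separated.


Clifford conjugate sign for grade k: (-1)^(k(k+1)/2)
Grade 1: (-1)^(1*2/2) = (-1)^1 = -1, coeff -2 -> 2
Grade 3: (-1)^(3*4/2) = (-1)^6 = 1, coeff 3 -> 3
Grade 5: (-1)^(5*6/2) = (-1)^15 = -1, coeff 5 -> -5
Conjugated coefficients: 2, 3, -5


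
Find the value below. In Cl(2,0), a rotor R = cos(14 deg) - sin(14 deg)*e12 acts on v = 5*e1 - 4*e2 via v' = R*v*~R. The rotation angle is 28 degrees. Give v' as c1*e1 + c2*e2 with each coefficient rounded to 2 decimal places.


Rotor R = cos(14deg) - sin(14deg)*e12
Rotation angle theta = 2 * 14 = 28 degrees
v' = R*v*~R rotates v by theta.
cos(28deg) = 0.8829, sin(28deg) = 0.4695
v'_1 = 5*cos(28deg) - (-4)*sin(28deg)
= 5*0.8829 - (-4)*0.4695
= 6.29
v'_2 = 5*sin(28deg) + (-4)*cos(28deg)
= 5*0.4695 + (-4)*0.8829
= -1.18
v' = 6.29*e1 - 1.18*e2


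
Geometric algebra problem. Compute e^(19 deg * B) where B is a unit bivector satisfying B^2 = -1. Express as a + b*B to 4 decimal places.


For a unit bivector B with B^2 = -1, the exponential series gives
e^(theta*B) = cos(theta) + sin(theta)*B (the GA analogue of Euler's formula).
theta = 19 degrees = 0.331613 rad
cos(19 deg) = 0.9455
sin(19 deg) = 0.3256
exp(theta*B) = 0.9455 + 0.3256*B


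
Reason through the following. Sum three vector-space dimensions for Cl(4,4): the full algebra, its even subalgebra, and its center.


n = 4 + 4 = 8
Total dim = 2^8 = 256
Even subalgebra dim = 2^7 = 128
n is even, so center dim = 1
Sum = 256 + 128 + 1 = 385


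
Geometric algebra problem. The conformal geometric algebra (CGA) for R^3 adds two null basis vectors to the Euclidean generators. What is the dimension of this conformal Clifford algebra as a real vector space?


The conformal model of R^3 uses Cl(4,1): the 3 Euclidean generators plus two extra orthogonal generators e+ (e+^2 = +1) and e- (e-^2 = -1), from which the null vectors e0, einf are built.
Number of generators m = 3 + 2 = 5.
dim Cl(p,q) = 2^m = 2^5 = 32


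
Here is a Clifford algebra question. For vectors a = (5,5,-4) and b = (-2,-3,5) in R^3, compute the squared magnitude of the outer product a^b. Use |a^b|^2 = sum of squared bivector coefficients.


a wedge b = (a1*b2 - a2*b1)*e12 + (a1*b3 - a3*b1)*e13 + (a2*b3 - a3*b2)*e23
e12 coeff: 5*(-3) - 5*(-2) = -15 - (-10) = -5
e13 coeff: 5*5 - (-4)*(-2) = 25 - 8 = 17
e23 coeff: 5*5 - (-4)*(-3) = 25 - 12 = 13
|a wedge b|^2 = (-5)^2 + 17^2 + 13^2
= 25 + 289 + 169
= 483


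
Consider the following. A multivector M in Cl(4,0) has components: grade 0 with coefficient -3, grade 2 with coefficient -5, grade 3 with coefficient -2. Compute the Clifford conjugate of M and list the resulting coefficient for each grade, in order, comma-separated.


Clifford conjugate sign for grade k: (-1)^(k(k+1)/2)
Grade 0: (-1)^(0*1/2) = (-1)^0 = 1, coeff -3 -> -3
Grade 2: (-1)^(2*3/2) = (-1)^3 = -1, coeff -5 -> 5
Grade 3: (-1)^(3*4/2) = (-1)^6 = 1, coeff -2 -> -2
Conjugated coefficients: -3, 5, -2


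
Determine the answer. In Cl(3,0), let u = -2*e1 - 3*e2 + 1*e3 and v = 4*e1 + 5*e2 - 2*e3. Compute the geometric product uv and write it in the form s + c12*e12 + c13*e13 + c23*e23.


In Cl(3,0): e_i^2 = 1, e_ie_j = -e_je_i for i != j.
Scalar part = u . v = (-2)*4 + (-3)*5 + 1*(-2)
= -8 + (-15) + (-2) = -25
e12 coeff = (-2)*5 - (-3)*4 = -10 - (-12) = 2
e13 coeff = (-2)*(-2) - 1*4 = 4 - 4 = 0
e23 coeff = (-3)*(-2) - 1*5 = 6 - 5 = 1
uv = -25 + 2*e12 + 0*e13 + 1*e23


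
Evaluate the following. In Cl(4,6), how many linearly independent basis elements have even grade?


Even subalgebra dimension = 2^(n-1)
n = 4 + 6 = 10
2^(10 - 1) = 2^9 = 512
Verification: sum of C(10,k) for even k = 1 + 45 + 210 + 210 + 45 + 1 = 512
Result = 512


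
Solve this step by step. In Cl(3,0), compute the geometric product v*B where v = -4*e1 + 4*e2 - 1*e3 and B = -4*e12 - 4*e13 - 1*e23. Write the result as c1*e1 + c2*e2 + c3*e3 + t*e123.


vB has grade-1 (vector) and grade-3 (trivector) parts: vB = (v _| B) + (v ^ B).
Vector part <vB>_1:
  e1: -v2*b12 - v3*b13 = -(4)*(-4) - (-1)*(-4) = 12
  e2: v1*b12 - v3*b23 = (-4)*(-4) - (-1)*(-1) = 15
  e3: v1*b13 + v2*b23 = (-4)*(-4) + (4)*(-1) = 12
Trivector part <vB>_3:
  e123: v1*b23 - v2*b13 + v3*b12 = (-4)*(-1) - (4)*(-4) + (-1)*(-4) = 24
vB = 12*e1 + 15*e2 + 12*e3 + 24*e123


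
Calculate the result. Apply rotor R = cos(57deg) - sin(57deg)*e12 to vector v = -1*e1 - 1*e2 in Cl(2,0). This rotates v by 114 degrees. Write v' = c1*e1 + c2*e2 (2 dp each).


Rotor R = cos(57deg) - sin(57deg)*e12
Rotation angle theta = 2 * 57 = 114 degrees
v' = R*v*~R rotates v by theta.
cos(114deg) = -0.4067, sin(114deg) = 0.9135
v'_1 = -1*cos(114deg) - (-1)*sin(114deg)
= -1*(-0.4067) - (-1)*0.9135
= 1.32
v'_2 = -1*sin(114deg) + (-1)*cos(114deg)
= -1*0.9135 + (-1)*(-0.4067)
= -0.51
v' = 1.32*e1 - 0.51*e2


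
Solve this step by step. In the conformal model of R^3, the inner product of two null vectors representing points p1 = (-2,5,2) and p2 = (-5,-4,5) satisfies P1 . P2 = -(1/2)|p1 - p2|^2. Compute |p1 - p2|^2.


p1 - p2 = (3, 9, -3)
|p1 - p2|^2 = 3^2 + 9^2 + (-3)^2
= 9 + 81 + 9
= 99


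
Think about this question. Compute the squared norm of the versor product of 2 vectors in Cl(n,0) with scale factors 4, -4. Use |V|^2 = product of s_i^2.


Each vector v_i has |v_i|^2 = s_i^2
Squared scales: 4^2 = 16, (-4)^2 = 16
|V|^2 = 16 * 16
= 256


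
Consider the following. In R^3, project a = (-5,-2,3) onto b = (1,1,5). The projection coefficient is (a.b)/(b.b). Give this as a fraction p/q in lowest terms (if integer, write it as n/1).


Projection coefficient = (a . b) / (b . b)
a . b = (-5)*1 + (-2)*1 + 3*5
= -5 + (-2) + 15 = 8
b . b = 1^2 + 1^2 + 5^2
= 1 + 1 + 25 = 27
Coefficient = 8/27
In lowest terms: 8/27


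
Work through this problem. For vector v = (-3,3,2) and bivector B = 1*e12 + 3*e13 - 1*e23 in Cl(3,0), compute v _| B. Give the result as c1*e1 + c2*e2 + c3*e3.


Left contraction v _| B = <vB>_1 (grade-1 part of the geometric product vB).
Using e1_|e12 = e2, e2_|e12 = -e1, e1_|e13 = e3, e3_|e13 = -e1, e2_|e23 = e3, e3_|e23 = -e2:
e1 coeff: -v2*b12 - v3*b13 = -(3)*(1) - (2)*(3) = -9
e2 coeff: v1*b12 - v3*b23 = (-3)*(1) - (2)*(-1) = -1
e3 coeff: v1*b13 + v2*b23 = (-3)*(3) + (3)*(-1) = -12
v _| B = -9*e1 - 1*e2 - 12*e3


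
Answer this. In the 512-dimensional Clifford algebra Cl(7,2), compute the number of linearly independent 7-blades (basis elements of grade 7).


Number of grade-k basis blades in Cl(p,q) with n = p + q is C(n, k).
n = 7 + 2 = 9
C(9, 7) = 9! / (7! * 2!)
= 362880 / (5040 * 2)
= 36


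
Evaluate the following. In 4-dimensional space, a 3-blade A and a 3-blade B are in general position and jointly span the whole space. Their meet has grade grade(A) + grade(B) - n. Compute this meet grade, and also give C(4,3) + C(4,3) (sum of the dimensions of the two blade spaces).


Meet grade = grade(A) + grade(B) - n
= 3 + 3 - 4 = 2
C(4,3) = 4
C(4,3) = 4
dim_A + dim_B = 4 + 4 = 8


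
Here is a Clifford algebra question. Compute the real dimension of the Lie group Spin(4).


Spin(n) double-covers SO(n); both have Lie algebra so(n) of dimension n(n-1)/2.
n = 4
n(n-1) = 4 * 3 = 12
dim Spin(4) = 12/2 = 6


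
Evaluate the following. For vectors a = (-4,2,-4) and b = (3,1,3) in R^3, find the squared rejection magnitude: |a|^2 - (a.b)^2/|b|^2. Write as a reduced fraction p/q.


|a|^2 = (-4)^2 + 2^2 + (-4)^2 = 36
|b|^2 = 3^2 + 1^2 + 3^2 = 19
a . b = (-4)*3 + 2*1 + (-4)*3 = -22
(a.b)^2 = (-22)^2 = 484
|rej|^2 = 36 - 484/19
= (684 - 484)/19
= 200/19
In lowest terms: 200/19


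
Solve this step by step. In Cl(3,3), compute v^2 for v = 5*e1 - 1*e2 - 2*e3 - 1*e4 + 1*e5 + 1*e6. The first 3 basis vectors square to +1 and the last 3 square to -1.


v^2 = sum of c_i^2 * e_i^2
Positive signature terms (e_i^2 = +1): 5^2 + (-1)^2 + (-2)^2 = 30
Negative signature terms (e_j^2 = -1): (-1)^2 + 1^2 + 1^2 = 3
v^2 = 30 - 3 = 27


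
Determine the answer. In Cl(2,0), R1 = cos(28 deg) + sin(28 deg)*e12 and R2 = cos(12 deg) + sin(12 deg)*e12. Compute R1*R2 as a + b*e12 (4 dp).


Same-plane rotors commute and their half-angles add:
R1*R2 = cos(a1 + a2) + sin(a1 + a2)*e12.
a1 + a2 = 28 + 12 = 40 deg
cos(40 deg) = 0.7660
sin(40 deg) = 0.6428
R1*R2 = 0.7660 + 0.6428*e12


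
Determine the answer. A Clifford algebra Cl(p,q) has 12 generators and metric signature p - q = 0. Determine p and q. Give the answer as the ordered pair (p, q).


We need p + q = 12 and p - q = 0.
Adding: 2p = 12 + 0 = 12, so p = 6.
Then q = 12 - 6 = 6.
(p, q) = (6, 6)


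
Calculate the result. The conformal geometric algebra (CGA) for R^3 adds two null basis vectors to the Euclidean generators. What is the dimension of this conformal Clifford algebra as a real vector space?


The conformal model of R^3 uses Cl(4,1): the 3 Euclidean generators plus two extra orthogonal generators e+ (e+^2 = +1) and e- (e-^2 = -1), from which the null vectors e0, einf are built.
Number of generators m = 3 + 2 = 5.
dim Cl(p,q) = 2^m = 2^5 = 32


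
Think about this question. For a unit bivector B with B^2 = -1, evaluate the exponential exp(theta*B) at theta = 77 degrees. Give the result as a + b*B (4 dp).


For a unit bivector B with B^2 = -1, the exponential series gives
e^(theta*B) = cos(theta) + sin(theta)*B (the GA analogue of Euler's formula).
theta = 77 degrees = 1.343904 rad
cos(77 deg) = 0.2250
sin(77 deg) = 0.9744
exp(theta*B) = 0.2250 + 0.9744*B


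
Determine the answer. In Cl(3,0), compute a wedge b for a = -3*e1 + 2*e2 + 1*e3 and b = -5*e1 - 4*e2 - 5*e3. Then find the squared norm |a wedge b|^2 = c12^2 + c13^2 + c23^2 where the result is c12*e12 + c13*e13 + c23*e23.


a wedge b = (a1*b2 - a2*b1)*e12 + (a1*b3 - a3*b1)*e13 + (a2*b3 - a3*b2)*e23
e12 coeff: (-3)*(-4) - 2*(-5) = 12 - (-10) = 22
e13 coeff: (-3)*(-5) - 1*(-5) = 15 - (-5) = 20
e23 coeff: 2*(-5) - 1*(-4) = -10 - (-4) = -6
|a wedge b|^2 = 22^2 + 20^2 + (-6)^2
= 484 + 400 + 36
= 920


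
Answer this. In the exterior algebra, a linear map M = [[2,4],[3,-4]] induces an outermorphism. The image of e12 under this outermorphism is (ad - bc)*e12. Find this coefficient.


The outermorphism of a linear map f sends e1^e2 to f(e1)^f(e2).
f(e1) = 2*e1 + 3*e2
f(e2) = 4*e1 - 4*e2
f(e1) ^ f(e2) = (2*e1 + 3*e2) ^ (4*e1 - 4*e2)
= 2*(-4)*e12 + 3*4*e21
= (-8 - 12)*e12
= -20*e12
Coefficient = -20


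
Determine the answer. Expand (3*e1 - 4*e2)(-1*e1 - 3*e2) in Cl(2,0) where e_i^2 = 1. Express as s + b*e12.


Expand: (3*e1 - 4*e2)(-1*e1 - 3*e2)
= 3*(-1)*e1e1 + 3*(-3)*e1e2 + (-4)*(-1)*e2e1 + (-4)*(-3)*e2e2
Using e1^2 = e2^2 = 1, e2e1 = -e1e2:
Scalar part s = 3*(-1) + (-4)*(-3) = -3 + 12 = 9
Bivector part b = 3*(-3) - (-4)*(-1) = -9 - 4 = -13
uv = 9 - 13*e12


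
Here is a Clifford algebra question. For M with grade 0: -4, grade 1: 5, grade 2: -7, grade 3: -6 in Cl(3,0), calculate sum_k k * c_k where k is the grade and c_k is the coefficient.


Grade-weighted sum = sum of grade_k * coefficient_k
0*(-4) = 0
1*5 = 5
2*(-7) = -14
3*(-6) = -18
Total = 0 + 5 + (-14) + (-18) = -27


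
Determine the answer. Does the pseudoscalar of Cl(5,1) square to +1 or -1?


The pseudoscalar I = e1...e_n (product of all n generators) of Cl(p,q) satisfies I^2 = (-1)^(q + n(n-1)/2).
p = 5, q = 1, n = p + q = 6
n(n-1)/2 = 6 * 5 / 2 = 15
Exponent = q + n(n-1)/2 = 1 + 15 = 16
I^2 = (-1)^16 = +1


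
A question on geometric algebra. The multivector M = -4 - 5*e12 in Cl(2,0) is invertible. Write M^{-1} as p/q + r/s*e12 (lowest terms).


M = -4 - 5*e12, where e12^2 = -1.
Since M commutes with its reverse ~M = a - b*e12, M * ~M = a^2 - b^2*e12^2 = a^2 + b^2.
So M^{-1} = ~M / (a^2 + b^2) = (a - b*e12)/(a^2 + b^2).
a^2 + b^2 = 16 + 25 = 41
Scalar part = -4/41 = -4/41
Bivector coeff = 5/41 = 5/41
M^{-1} = -4/41 + 5/41*e12


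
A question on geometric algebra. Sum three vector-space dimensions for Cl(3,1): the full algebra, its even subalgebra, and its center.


n = 3 + 1 = 4
Total dim = 2^4 = 16
Even subalgebra dim = 2^3 = 8
n is even, so center dim = 1
Sum = 16 + 8 + 1 = 25


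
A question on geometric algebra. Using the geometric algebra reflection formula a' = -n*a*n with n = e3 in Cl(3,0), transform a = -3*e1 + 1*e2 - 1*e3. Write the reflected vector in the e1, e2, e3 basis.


Reflection formula: a' = -n*a*n, with n = e3 (unit vector, n^2 = 1).
For reflection through hyperplane perp to e3:
The component along e3 flips sign, others stay.
a = (-3, 1, -1)
a' = (-3, 1, 1)
a' = -3*e1 + 1*e2 + 1*e3


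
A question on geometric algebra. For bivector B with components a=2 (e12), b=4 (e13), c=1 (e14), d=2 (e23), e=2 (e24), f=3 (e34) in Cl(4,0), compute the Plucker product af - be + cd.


Plucker relation: af - be + cd
a*f = 2*3 = 6
b*e = 4*2 = 8
c*d = 1*2 = 2
af - be + cd = 6 - 8 + 2
= 0


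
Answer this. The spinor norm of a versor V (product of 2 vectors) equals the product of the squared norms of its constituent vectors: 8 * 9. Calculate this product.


Spinor norm N(V) = |v1|^2 * |v2|^2 * ... * |v2|^2
= 8 * 9
Running product: 8, 72
N(V) = 72


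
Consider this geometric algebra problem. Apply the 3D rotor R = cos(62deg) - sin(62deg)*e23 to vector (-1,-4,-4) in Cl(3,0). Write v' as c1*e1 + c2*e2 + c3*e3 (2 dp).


Rotor R = cos(62deg) - sin(62deg)*e23
Rotation angle theta = 2 * 62 = 124 degrees in the e23 plane (e2 -> e3).
The component perpendicular to the plane (e1) is invariant: v'_1 = v1 = -1.00
cos(124deg) = -0.5592, sin(124deg) = 0.8290
v'_2 = v2*cos(theta) - v3*sin(theta) = -4*(-0.5592) - (-4)*0.8290 = 5.55
v'_3 = v2*sin(theta) + v3*cos(theta) = -4*0.8290 + (-4)*(-0.5592) = -1.08
v' = -1.00*e1 + 5.55*e2 - 1.08*e3


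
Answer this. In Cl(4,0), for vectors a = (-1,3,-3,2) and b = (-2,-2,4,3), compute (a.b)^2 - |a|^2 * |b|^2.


a . b = (-1)*(-2) + 3*(-2) + (-3)*4 + 2*3
= 2 + (-6) + (-12) + 6 = -10
|a|^2 = (-1)^2 + 3^2 + (-3)^2 + 2^2 = 23
|b|^2 = (-2)^2 + (-2)^2 + 4^2 + 3^2 = 33
(a.b)^2 = (-10)^2 = 100
|a|^2 * |b|^2 = 23 * 33 = 759
Result = 100 - 759 = -659


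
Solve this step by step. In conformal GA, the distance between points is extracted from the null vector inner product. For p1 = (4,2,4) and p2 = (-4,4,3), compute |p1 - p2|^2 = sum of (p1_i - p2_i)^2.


p1 - p2 = (8, -2, 1)
|p1 - p2|^2 = 8^2 + (-2)^2 + 1^2
= 64 + 4 + 1
= 69


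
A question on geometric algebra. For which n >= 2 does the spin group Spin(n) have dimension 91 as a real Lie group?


dim Spin(n) = dim so(n) = n(n-1)/2.
Solve n(n-1)/2 = 91, i.e. n^2 - n - 182 = 0.
Discriminant = 1 + 8*91 = 729
n = (1 + sqrt(729))/2 = (1 + 27)/2 = 14


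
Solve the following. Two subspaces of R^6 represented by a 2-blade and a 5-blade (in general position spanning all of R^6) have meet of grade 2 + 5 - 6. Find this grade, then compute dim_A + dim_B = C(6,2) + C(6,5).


Meet grade = grade(A) + grade(B) - n
= 2 + 5 - 6 = 1
C(6,2) = 15
C(6,5) = 6
dim_A + dim_B = 15 + 6 = 21


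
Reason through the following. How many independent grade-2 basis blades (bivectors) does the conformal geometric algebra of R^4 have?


The conformal model of R^4 uses Cl(5,1) with m = 4 + 2 = 6 generators.
Number of grade-2 blades = C(m, 2) = C(6, 2)
= 6*5/2 = 15


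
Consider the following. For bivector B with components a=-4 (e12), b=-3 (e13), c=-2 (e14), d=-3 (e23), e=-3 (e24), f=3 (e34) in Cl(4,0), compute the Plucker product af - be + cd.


Plucker relation: af - be + cd
a*f = (-4)*3 = -12
b*e = (-3)*(-3) = 9
c*d = (-2)*(-3) = 6
af - be + cd = -12 - 9 + 6
= -15


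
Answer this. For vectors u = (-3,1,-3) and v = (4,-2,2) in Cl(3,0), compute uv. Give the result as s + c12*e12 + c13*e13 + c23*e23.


In Cl(3,0): e_i^2 = 1, e_ie_j = -e_je_i for i != j.
Scalar part = u . v = (-3)*4 + 1*(-2) + (-3)*2
= -12 + (-2) + (-6) = -20
e12 coeff = (-3)*(-2) - 1*4 = 6 - 4 = 2
e13 coeff = (-3)*2 - (-3)*4 = -6 - (-12) = 6
e23 coeff = 1*2 - (-3)*(-2) = 2 - 6 = -4
uv = -20 + 2*e12 + 6*e13 - 4*e23


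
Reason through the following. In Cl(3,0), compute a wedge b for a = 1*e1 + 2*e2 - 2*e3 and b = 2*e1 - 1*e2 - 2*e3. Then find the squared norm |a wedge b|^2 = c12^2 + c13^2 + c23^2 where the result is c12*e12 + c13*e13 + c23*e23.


a wedge b = (a1*b2 - a2*b1)*e12 + (a1*b3 - a3*b1)*e13 + (a2*b3 - a3*b2)*e23
e12 coeff: 1*(-1) - 2*2 = -1 - 4 = -5
e13 coeff: 1*(-2) - (-2)*2 = -2 - (-4) = 2
e23 coeff: 2*(-2) - (-2)*(-1) = -4 - 2 = -6
|a wedge b|^2 = (-5)^2 + 2^2 + (-6)^2
= 25 + 4 + 36
= 65


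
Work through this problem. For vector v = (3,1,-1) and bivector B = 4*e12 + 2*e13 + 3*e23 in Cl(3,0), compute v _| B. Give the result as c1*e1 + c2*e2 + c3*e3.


Left contraction v _| B = <vB>_1 (grade-1 part of the geometric product vB).
Using e1_|e12 = e2, e2_|e12 = -e1, e1_|e13 = e3, e3_|e13 = -e1, e2_|e23 = e3, e3_|e23 = -e2:
e1 coeff: -v2*b12 - v3*b13 = -(1)*(4) - (-1)*(2) = -2
e2 coeff: v1*b12 - v3*b23 = (3)*(4) - (-1)*(3) = 15
e3 coeff: v1*b13 + v2*b23 = (3)*(2) + (1)*(3) = 9
v _| B = -2*e1 + 15*e2 + 9*e3
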